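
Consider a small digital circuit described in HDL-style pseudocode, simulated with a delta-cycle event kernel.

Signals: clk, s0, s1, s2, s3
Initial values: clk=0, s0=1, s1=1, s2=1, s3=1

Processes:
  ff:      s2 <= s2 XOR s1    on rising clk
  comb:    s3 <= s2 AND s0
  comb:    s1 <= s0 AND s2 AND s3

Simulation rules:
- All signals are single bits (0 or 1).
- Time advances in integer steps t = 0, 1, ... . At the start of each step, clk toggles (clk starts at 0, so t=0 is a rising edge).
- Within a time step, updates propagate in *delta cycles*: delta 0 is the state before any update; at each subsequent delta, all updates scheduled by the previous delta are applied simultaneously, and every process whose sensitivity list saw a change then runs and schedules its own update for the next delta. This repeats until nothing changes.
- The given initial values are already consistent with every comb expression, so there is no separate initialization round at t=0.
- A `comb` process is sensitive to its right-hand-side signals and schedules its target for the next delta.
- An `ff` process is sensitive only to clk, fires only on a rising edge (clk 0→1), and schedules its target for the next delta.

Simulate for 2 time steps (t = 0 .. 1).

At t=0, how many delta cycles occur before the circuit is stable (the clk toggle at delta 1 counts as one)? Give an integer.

[bits: clk,s0,s1,s2,s3]
t=0: Δ0=01111 Δ1=11111 Δ2=11101 Δ3=11000 | 3Δ
t=1: Δ0=11000 Δ1=01000 | 1Δ

3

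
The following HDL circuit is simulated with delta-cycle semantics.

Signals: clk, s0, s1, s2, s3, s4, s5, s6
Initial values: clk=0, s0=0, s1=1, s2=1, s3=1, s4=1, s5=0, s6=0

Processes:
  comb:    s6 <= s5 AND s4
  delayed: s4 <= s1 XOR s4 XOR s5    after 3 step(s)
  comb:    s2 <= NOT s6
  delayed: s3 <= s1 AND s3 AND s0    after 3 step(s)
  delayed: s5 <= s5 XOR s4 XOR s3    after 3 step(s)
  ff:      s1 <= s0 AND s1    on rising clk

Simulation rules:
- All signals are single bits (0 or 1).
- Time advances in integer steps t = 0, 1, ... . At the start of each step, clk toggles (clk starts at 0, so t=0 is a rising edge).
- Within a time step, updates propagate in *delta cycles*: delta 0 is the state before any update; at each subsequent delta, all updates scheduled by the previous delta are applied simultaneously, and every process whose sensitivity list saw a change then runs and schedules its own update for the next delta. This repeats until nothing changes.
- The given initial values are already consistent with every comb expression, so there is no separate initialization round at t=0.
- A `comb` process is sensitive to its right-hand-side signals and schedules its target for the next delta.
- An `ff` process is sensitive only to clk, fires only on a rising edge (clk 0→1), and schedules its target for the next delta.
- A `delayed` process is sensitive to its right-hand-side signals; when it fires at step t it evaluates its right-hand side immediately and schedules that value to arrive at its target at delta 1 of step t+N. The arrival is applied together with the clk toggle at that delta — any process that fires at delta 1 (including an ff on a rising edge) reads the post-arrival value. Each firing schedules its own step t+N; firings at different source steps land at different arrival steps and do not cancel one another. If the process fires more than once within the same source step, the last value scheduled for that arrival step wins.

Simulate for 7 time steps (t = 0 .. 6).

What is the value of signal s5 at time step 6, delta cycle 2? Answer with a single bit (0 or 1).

1

[bits: s2,s4,s1,clk,s5,s6,s0,s3]
t=0: Δ0=11100001 Δ1=11110001 Δ2=11010001 | 2Δ
t=1: Δ0=11010001 Δ1=11000001 | 1Δ
t=2: Δ0=11000001 Δ1=11010001 | 1Δ
t=3: Δ0=11010001 Δ1=11000000 | 1Δ
t=4: Δ0=11000000 Δ1=11010000 | 1Δ
t=5: Δ0=11010000 Δ1=11000000 | 1Δ
t=6: Δ0=11000000 Δ1=11011000 Δ2=11011100 Δ3=01011100 | 3Δ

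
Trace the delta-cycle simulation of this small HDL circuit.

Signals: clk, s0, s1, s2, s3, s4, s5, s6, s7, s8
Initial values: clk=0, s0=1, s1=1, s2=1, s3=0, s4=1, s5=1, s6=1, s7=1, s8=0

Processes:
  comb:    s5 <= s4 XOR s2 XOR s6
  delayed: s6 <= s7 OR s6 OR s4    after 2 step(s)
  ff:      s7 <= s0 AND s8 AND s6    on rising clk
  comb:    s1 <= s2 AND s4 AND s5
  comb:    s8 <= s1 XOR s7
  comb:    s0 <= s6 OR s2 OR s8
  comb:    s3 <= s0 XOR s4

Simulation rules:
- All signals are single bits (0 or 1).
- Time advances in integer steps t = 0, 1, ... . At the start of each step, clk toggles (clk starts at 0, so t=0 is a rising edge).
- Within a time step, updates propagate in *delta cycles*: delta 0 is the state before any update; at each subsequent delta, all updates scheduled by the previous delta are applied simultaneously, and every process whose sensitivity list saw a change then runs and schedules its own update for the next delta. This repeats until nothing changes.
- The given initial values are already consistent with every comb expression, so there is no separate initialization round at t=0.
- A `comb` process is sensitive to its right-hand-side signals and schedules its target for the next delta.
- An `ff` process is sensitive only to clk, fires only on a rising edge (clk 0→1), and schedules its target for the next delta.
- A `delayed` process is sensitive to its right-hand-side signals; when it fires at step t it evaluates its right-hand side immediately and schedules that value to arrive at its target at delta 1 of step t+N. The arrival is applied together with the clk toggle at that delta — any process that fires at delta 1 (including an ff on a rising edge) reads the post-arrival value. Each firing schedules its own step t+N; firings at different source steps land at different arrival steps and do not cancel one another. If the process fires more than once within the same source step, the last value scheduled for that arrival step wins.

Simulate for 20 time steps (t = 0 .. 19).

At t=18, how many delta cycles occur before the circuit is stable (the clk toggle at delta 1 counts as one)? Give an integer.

3

t=0 Δ0: s2=1 s0=1 s6=1 s7=1 s5=1 s8=0 clk=0 s4=1 s1=1 s3=0
  Δ1: clk:0→1
  Δ2: s7:1→0
  Δ3: s8:0→1
  (3Δ to stable)
t=1 Δ0: s2=1 s0=1 s6=1 s7=0 s5=1 s8=1 clk=1 s4=1 s1=1 s3=0
  Δ1: clk:1→0
  (1Δ to stable)
t=2 Δ0: s2=1 s0=1 s6=1 s7=0 s5=1 s8=1 clk=0 s4=1 s1=1 s3=0
  Δ1: clk:0→1
  Δ2: s7:0→1
  Δ3: s8:1→0
  (3Δ to stable)
t=3 Δ0: s2=1 s0=1 s6=1 s7=1 s5=1 s8=0 clk=1 s4=1 s1=1 s3=0
  Δ1: clk:1→0
  (1Δ to stable)
t=4 Δ0: s2=1 s0=1 s6=1 s7=1 s5=1 s8=0 clk=0 s4=1 s1=1 s3=0
  Δ1: clk:0→1
  Δ2: s7:1→0
  Δ3: s8:0→1
  (3Δ to stable)
t=5 Δ0: s2=1 s0=1 s6=1 s7=0 s5=1 s8=1 clk=1 s4=1 s1=1 s3=0
  Δ1: clk:1→0
  (1Δ to stable)
t=6 Δ0: s2=1 s0=1 s6=1 s7=0 s5=1 s8=1 clk=0 s4=1 s1=1 s3=0
  Δ1: clk:0→1
  Δ2: s7:0→1
  Δ3: s8:1→0
  (3Δ to stable)
t=7 Δ0: s2=1 s0=1 s6=1 s7=1 s5=1 s8=0 clk=1 s4=1 s1=1 s3=0
  Δ1: clk:1→0
  (1Δ to stable)
t=8 Δ0: s2=1 s0=1 s6=1 s7=1 s5=1 s8=0 clk=0 s4=1 s1=1 s3=0
  Δ1: clk:0→1
  Δ2: s7:1→0
  Δ3: s8:0→1
  (3Δ to stable)
t=9 Δ0: s2=1 s0=1 s6=1 s7=0 s5=1 s8=1 clk=1 s4=1 s1=1 s3=0
  Δ1: clk:1→0
  (1Δ to stable)
t=10 Δ0: s2=1 s0=1 s6=1 s7=0 s5=1 s8=1 clk=0 s4=1 s1=1 s3=0
  Δ1: clk:0→1
  Δ2: s7:0→1
  Δ3: s8:1→0
  (3Δ to stable)
t=11 Δ0: s2=1 s0=1 s6=1 s7=1 s5=1 s8=0 clk=1 s4=1 s1=1 s3=0
  Δ1: clk:1→0
  (1Δ to stable)
t=12 Δ0: s2=1 s0=1 s6=1 s7=1 s5=1 s8=0 clk=0 s4=1 s1=1 s3=0
  Δ1: clk:0→1
  Δ2: s7:1→0
  Δ3: s8:0→1
  (3Δ to stable)
t=13 Δ0: s2=1 s0=1 s6=1 s7=0 s5=1 s8=1 clk=1 s4=1 s1=1 s3=0
  Δ1: clk:1→0
  (1Δ to stable)
t=14 Δ0: s2=1 s0=1 s6=1 s7=0 s5=1 s8=1 clk=0 s4=1 s1=1 s3=0
  Δ1: clk:0→1
  Δ2: s7:0→1
  Δ3: s8:1→0
  (3Δ to stable)
t=15 Δ0: s2=1 s0=1 s6=1 s7=1 s5=1 s8=0 clk=1 s4=1 s1=1 s3=0
  Δ1: clk:1→0
  (1Δ to stable)
t=16 Δ0: s2=1 s0=1 s6=1 s7=1 s5=1 s8=0 clk=0 s4=1 s1=1 s3=0
  Δ1: clk:0→1
  Δ2: s7:1→0
  Δ3: s8:0→1
  (3Δ to stable)
t=17 Δ0: s2=1 s0=1 s6=1 s7=0 s5=1 s8=1 clk=1 s4=1 s1=1 s3=0
  Δ1: clk:1→0
  (1Δ to stable)
t=18 Δ0: s2=1 s0=1 s6=1 s7=0 s5=1 s8=1 clk=0 s4=1 s1=1 s3=0
  Δ1: clk:0→1
  Δ2: s7:0→1
  Δ3: s8:1→0
  (3Δ to stable)
t=19 Δ0: s2=1 s0=1 s6=1 s7=1 s5=1 s8=0 clk=1 s4=1 s1=1 s3=0
  Δ1: clk:1→0
  (1Δ to stable)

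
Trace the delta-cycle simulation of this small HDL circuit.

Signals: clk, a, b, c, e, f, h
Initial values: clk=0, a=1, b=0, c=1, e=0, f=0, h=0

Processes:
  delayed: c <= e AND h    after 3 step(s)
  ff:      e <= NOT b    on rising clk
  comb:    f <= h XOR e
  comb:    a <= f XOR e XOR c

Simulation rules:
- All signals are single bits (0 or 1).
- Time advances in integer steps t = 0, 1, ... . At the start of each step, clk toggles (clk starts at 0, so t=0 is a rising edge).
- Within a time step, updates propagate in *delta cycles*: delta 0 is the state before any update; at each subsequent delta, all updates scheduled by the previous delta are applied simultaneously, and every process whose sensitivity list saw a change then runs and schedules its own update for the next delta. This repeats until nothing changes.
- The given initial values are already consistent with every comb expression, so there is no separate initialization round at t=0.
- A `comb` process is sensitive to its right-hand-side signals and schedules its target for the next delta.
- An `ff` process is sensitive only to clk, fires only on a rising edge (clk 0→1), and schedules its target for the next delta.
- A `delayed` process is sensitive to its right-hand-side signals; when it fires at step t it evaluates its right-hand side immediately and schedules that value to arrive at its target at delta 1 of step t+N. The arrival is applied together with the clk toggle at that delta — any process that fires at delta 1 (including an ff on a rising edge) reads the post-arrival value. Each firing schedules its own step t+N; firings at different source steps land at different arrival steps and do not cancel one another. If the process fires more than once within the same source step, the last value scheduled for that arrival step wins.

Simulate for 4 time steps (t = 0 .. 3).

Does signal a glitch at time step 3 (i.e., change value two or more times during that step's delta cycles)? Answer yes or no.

t0.Δ0 a=1 f=0 e=0 h=0 b=0 c=1 clk=0
t0.Δ1 a=1 f=0 e=0 h=0 b=0 c=1 clk=1
t0.Δ2 a=1 f=0 e=1 h=0 b=0 c=1 clk=1
t0.Δ3 a=0 f=1 e=1 h=0 b=0 c=1 clk=1
t0.Δ4 a=1 f=1 e=1 h=0 b=0 c=1 clk=1
t1.Δ0 a=1 f=1 e=1 h=0 b=0 c=1 clk=1
t1.Δ1 a=1 f=1 e=1 h=0 b=0 c=1 clk=0
t2.Δ0 a=1 f=1 e=1 h=0 b=0 c=1 clk=0
t2.Δ1 a=1 f=1 e=1 h=0 b=0 c=1 clk=1
t3.Δ0 a=1 f=1 e=1 h=0 b=0 c=1 clk=1
t3.Δ1 a=1 f=1 e=1 h=0 b=0 c=0 clk=0
t3.Δ2 a=0 f=1 e=1 h=0 b=0 c=0 clk=0

no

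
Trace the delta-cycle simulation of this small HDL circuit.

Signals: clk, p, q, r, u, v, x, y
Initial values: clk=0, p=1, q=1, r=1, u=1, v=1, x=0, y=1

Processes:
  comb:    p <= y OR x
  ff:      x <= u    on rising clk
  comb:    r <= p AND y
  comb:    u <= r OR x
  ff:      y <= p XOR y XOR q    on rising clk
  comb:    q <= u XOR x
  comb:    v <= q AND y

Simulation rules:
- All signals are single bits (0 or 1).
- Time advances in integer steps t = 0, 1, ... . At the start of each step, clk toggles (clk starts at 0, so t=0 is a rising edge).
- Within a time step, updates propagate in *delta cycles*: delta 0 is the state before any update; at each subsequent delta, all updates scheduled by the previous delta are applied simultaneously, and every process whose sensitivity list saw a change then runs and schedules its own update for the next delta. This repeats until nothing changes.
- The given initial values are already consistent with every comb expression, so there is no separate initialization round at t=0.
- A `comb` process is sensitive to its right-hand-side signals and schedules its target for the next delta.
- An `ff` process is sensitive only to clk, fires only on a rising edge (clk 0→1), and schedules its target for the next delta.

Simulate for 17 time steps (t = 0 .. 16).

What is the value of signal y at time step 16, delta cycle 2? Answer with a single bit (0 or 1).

1

t=0 Δ0: x=0 v=1 p=1 q=1 clk=0 r=1 u=1 y=1
  Δ1: clk:0→1
  Δ2: x:0→1
  Δ3: q:1→0
  Δ4: v:1→0
  (4Δ to stable)
t=1 Δ0: x=1 v=0 p=1 q=0 clk=1 r=1 u=1 y=1
  Δ1: clk:1→0
  (1Δ to stable)
t=2 Δ0: x=1 v=0 p=1 q=0 clk=0 r=1 u=1 y=1
  Δ1: clk:0→1
  Δ2: y:1→0
  Δ3: r:1→0
  (3Δ to stable)
t=3 Δ0: x=1 v=0 p=1 q=0 clk=1 r=0 u=1 y=0
  Δ1: clk:1→0
  (1Δ to stable)
t=4 Δ0: x=1 v=0 p=1 q=0 clk=0 r=0 u=1 y=0
  Δ1: clk:0→1
  Δ2: y:0→1
  Δ3: r:0→1
  (3Δ to stable)
t=5 Δ0: x=1 v=0 p=1 q=0 clk=1 r=1 u=1 y=1
  Δ1: clk:1→0
  (1Δ to stable)
t=6 Δ0: x=1 v=0 p=1 q=0 clk=0 r=1 u=1 y=1
  Δ1: clk:0→1
  Δ2: y:1→0
  Δ3: r:1→0
  (3Δ to stable)
t=7 Δ0: x=1 v=0 p=1 q=0 clk=1 r=0 u=1 y=0
  Δ1: clk:1→0
  (1Δ to stable)
t=8 Δ0: x=1 v=0 p=1 q=0 clk=0 r=0 u=1 y=0
  Δ1: clk:0→1
  Δ2: y:0→1
  Δ3: r:0→1
  (3Δ to stable)
t=9 Δ0: x=1 v=0 p=1 q=0 clk=1 r=1 u=1 y=1
  Δ1: clk:1→0
  (1Δ to stable)
t=10 Δ0: x=1 v=0 p=1 q=0 clk=0 r=1 u=1 y=1
  Δ1: clk:0→1
  Δ2: y:1→0
  Δ3: r:1→0
  (3Δ to stable)
t=11 Δ0: x=1 v=0 p=1 q=0 clk=1 r=0 u=1 y=0
  Δ1: clk:1→0
  (1Δ to stable)
t=12 Δ0: x=1 v=0 p=1 q=0 clk=0 r=0 u=1 y=0
  Δ1: clk:0→1
  Δ2: y:0→1
  Δ3: r:0→1
  (3Δ to stable)
t=13 Δ0: x=1 v=0 p=1 q=0 clk=1 r=1 u=1 y=1
  Δ1: clk:1→0
  (1Δ to stable)
t=14 Δ0: x=1 v=0 p=1 q=0 clk=0 r=1 u=1 y=1
  Δ1: clk:0→1
  Δ2: y:1→0
  Δ3: r:1→0
  (3Δ to stable)
t=15 Δ0: x=1 v=0 p=1 q=0 clk=1 r=0 u=1 y=0
  Δ1: clk:1→0
  (1Δ to stable)
t=16 Δ0: x=1 v=0 p=1 q=0 clk=0 r=0 u=1 y=0
  Δ1: clk:0→1
  Δ2: y:0→1
  Δ3: r:0→1
  (3Δ to stable)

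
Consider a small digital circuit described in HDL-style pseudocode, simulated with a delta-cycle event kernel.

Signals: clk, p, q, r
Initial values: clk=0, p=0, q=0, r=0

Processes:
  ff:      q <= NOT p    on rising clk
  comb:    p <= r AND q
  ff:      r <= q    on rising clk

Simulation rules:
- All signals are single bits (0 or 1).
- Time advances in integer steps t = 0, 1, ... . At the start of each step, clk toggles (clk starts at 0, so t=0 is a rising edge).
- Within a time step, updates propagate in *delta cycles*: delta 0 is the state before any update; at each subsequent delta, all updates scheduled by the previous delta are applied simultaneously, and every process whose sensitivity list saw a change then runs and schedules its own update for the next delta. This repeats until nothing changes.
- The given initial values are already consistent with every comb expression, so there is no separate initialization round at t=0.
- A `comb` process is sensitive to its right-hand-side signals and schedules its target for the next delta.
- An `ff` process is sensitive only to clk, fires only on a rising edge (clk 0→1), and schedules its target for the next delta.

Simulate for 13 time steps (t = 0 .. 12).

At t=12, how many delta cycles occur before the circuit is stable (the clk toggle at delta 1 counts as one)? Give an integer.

2

t0.Δ0 q=0 clk=0 p=0 r=0
t0.Δ1 q=0 clk=1 p=0 r=0
t0.Δ2 q=1 clk=1 p=0 r=0
t1.Δ0 q=1 clk=1 p=0 r=0
t1.Δ1 q=1 clk=0 p=0 r=0
t2.Δ0 q=1 clk=0 p=0 r=0
t2.Δ1 q=1 clk=1 p=0 r=0
t2.Δ2 q=1 clk=1 p=0 r=1
t2.Δ3 q=1 clk=1 p=1 r=1
t3.Δ0 q=1 clk=1 p=1 r=1
t3.Δ1 q=1 clk=0 p=1 r=1
t4.Δ0 q=1 clk=0 p=1 r=1
t4.Δ1 q=1 clk=1 p=1 r=1
t4.Δ2 q=0 clk=1 p=1 r=1
t4.Δ3 q=0 clk=1 p=0 r=1
t5.Δ0 q=0 clk=1 p=0 r=1
t5.Δ1 q=0 clk=0 p=0 r=1
t6.Δ0 q=0 clk=0 p=0 r=1
t6.Δ1 q=0 clk=1 p=0 r=1
t6.Δ2 q=1 clk=1 p=0 r=0
t7.Δ0 q=1 clk=1 p=0 r=0
t7.Δ1 q=1 clk=0 p=0 r=0
t8.Δ0 q=1 clk=0 p=0 r=0
t8.Δ1 q=1 clk=1 p=0 r=0
t8.Δ2 q=1 clk=1 p=0 r=1
t8.Δ3 q=1 clk=1 p=1 r=1
t9.Δ0 q=1 clk=1 p=1 r=1
t9.Δ1 q=1 clk=0 p=1 r=1
t10.Δ0 q=1 clk=0 p=1 r=1
t10.Δ1 q=1 clk=1 p=1 r=1
t10.Δ2 q=0 clk=1 p=1 r=1
t10.Δ3 q=0 clk=1 p=0 r=1
t11.Δ0 q=0 clk=1 p=0 r=1
t11.Δ1 q=0 clk=0 p=0 r=1
t12.Δ0 q=0 clk=0 p=0 r=1
t12.Δ1 q=0 clk=1 p=0 r=1
t12.Δ2 q=1 clk=1 p=0 r=0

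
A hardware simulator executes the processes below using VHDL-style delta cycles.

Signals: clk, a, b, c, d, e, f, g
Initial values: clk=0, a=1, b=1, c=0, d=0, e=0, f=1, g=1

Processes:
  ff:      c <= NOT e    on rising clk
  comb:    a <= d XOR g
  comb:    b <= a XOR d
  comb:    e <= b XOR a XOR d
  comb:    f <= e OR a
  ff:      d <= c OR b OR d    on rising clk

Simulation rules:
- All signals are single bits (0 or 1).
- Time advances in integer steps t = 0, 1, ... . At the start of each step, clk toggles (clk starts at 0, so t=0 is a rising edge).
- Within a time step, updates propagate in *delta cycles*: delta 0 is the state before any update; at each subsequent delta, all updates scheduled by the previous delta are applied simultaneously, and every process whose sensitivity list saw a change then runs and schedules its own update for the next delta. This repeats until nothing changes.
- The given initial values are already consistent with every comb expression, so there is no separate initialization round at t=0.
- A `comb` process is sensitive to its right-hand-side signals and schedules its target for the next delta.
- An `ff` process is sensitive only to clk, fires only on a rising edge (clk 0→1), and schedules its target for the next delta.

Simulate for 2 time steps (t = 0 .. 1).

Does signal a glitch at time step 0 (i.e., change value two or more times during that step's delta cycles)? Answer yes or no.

t=0 Δ0: b=1 c=0 clk=0 d=0 g=1 f=1 a=1 e=0
  Δ1: clk:0→1
  Δ2: c:0→1, d:0→1
  Δ3: b:1→0, a:1→0, e:0→1
  Δ4: b:0→1
  Δ5: e:1→0
  Δ6: f:1→0
  (6Δ to stable)
t=1 Δ0: b=1 c=1 clk=1 d=1 g=1 f=0 a=0 e=0
  Δ1: clk:1→0
  (1Δ to stable)

no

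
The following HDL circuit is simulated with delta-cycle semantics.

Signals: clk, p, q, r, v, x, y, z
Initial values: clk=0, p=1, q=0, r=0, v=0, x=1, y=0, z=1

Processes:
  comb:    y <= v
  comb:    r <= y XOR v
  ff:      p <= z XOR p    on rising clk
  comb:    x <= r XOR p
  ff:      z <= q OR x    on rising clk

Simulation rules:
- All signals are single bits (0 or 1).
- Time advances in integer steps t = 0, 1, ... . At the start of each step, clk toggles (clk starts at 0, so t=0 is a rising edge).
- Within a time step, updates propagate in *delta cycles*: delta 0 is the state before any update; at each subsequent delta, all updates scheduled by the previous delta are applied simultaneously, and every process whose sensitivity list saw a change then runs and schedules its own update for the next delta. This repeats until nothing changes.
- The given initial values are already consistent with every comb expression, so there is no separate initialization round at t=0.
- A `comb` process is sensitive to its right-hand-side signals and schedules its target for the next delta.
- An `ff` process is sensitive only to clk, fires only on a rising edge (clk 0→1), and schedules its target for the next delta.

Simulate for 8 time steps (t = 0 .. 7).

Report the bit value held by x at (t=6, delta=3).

[bits: q,x,r,v,clk,z,y,p]
t=0: Δ0=01000101 Δ1=01001101 Δ2=01001100 Δ3=00001100 | 3Δ
t=1: Δ0=00001100 Δ1=00000100 | 1Δ
t=2: Δ0=00000100 Δ1=00001100 Δ2=00001001 Δ3=01001001 | 3Δ
t=3: Δ0=01001001 Δ1=01000001 | 1Δ
t=4: Δ0=01000001 Δ1=01001001 Δ2=01001101 | 2Δ
t=5: Δ0=01001101 Δ1=01000101 | 1Δ
t=6: Δ0=01000101 Δ1=01001101 Δ2=01001100 Δ3=00001100 | 3Δ
t=7: Δ0=00001100 Δ1=00000100 | 1Δ

0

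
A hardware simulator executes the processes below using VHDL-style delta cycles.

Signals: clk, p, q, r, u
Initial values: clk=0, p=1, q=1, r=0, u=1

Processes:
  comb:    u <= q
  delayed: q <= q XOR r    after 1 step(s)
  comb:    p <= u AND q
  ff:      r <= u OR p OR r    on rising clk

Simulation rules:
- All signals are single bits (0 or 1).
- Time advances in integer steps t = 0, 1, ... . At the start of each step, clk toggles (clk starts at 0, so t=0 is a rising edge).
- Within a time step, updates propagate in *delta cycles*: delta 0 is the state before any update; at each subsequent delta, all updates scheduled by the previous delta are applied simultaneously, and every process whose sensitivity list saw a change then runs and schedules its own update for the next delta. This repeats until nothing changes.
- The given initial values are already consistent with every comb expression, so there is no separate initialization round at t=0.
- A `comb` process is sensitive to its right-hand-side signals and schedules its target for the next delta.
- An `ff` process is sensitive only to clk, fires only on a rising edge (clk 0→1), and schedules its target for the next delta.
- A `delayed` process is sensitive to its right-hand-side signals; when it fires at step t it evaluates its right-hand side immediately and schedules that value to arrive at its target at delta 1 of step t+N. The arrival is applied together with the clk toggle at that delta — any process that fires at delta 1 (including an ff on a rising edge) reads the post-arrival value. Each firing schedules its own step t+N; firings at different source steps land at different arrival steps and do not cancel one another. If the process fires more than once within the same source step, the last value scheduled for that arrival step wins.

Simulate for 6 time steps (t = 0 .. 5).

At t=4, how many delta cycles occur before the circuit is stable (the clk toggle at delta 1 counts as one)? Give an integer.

t=0 Δ0: clk=0 r=0 p=1 q=1 u=1
  Δ1: clk:0→1
  Δ2: r:0→1
  (2Δ to stable)
t=1 Δ0: clk=1 r=1 p=1 q=1 u=1
  Δ1: clk:1→0, q:1→0
  Δ2: p:1→0, u:1→0
  (2Δ to stable)
t=2 Δ0: clk=0 r=1 p=0 q=0 u=0
  Δ1: clk:0→1, q:0→1
  Δ2: u:0→1
  Δ3: p:0→1
  (3Δ to stable)
t=3 Δ0: clk=1 r=1 p=1 q=1 u=1
  Δ1: clk:1→0, q:1→0
  Δ2: p:1→0, u:1→0
  (2Δ to stable)
t=4 Δ0: clk=0 r=1 p=0 q=0 u=0
  Δ1: clk:0→1, q:0→1
  Δ2: u:0→1
  Δ3: p:0→1
  (3Δ to stable)
t=5 Δ0: clk=1 r=1 p=1 q=1 u=1
  Δ1: clk:1→0, q:1→0
  Δ2: p:1→0, u:1→0
  (2Δ to stable)

3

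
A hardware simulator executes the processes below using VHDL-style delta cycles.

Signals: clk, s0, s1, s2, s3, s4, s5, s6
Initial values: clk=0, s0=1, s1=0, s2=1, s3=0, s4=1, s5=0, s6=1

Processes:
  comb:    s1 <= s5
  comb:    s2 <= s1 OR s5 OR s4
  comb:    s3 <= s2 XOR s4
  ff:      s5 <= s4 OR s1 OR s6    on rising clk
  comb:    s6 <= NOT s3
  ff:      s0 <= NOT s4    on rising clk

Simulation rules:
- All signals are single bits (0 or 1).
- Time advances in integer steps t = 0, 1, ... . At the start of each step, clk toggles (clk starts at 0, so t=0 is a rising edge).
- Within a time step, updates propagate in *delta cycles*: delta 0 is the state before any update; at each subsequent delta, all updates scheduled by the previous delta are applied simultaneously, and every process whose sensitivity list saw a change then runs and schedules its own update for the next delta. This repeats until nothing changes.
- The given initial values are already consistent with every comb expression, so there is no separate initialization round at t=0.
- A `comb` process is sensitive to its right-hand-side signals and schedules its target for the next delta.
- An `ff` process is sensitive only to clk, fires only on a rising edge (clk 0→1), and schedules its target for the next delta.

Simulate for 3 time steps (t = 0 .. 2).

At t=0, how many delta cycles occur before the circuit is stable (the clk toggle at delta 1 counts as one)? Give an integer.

[bits: s6,s3,s1,s2,s5,s0,s4,clk]
t=0: Δ0=10010110 Δ1=10010111 Δ2=10011011 Δ3=10111011 | 3Δ
t=1: Δ0=10111011 Δ1=10111010 | 1Δ
t=2: Δ0=10111010 Δ1=10111011 | 1Δ

3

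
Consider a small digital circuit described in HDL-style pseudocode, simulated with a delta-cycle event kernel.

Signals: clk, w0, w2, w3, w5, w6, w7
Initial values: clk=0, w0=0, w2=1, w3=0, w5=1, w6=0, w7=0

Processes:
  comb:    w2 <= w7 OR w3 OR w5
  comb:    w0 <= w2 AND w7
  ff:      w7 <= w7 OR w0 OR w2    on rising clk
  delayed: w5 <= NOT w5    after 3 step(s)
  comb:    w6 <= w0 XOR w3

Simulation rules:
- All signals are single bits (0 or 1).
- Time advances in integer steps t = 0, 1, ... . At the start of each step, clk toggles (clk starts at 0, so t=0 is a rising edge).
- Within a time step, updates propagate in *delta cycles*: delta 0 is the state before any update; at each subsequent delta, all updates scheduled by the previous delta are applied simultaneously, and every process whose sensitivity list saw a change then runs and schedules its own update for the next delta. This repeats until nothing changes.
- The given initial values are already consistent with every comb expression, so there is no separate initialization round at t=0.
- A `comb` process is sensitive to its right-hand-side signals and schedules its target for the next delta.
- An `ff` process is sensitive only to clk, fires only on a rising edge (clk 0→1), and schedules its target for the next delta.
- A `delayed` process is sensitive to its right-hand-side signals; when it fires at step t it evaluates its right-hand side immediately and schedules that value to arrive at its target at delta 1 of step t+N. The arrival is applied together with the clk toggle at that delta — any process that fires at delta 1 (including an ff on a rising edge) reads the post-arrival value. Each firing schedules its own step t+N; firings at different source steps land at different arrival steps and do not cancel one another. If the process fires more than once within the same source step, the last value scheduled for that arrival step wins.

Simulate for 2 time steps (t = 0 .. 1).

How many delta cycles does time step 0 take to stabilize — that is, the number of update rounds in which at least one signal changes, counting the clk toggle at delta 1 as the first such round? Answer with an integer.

[bits: clk,w5,w2,w0,w7,w6,w3]
t=0: Δ0=0110000 Δ1=1110000 Δ2=1110100 Δ3=1111100 Δ4=1111110 | 4Δ
t=1: Δ0=1111110 Δ1=0111110 | 1Δ

4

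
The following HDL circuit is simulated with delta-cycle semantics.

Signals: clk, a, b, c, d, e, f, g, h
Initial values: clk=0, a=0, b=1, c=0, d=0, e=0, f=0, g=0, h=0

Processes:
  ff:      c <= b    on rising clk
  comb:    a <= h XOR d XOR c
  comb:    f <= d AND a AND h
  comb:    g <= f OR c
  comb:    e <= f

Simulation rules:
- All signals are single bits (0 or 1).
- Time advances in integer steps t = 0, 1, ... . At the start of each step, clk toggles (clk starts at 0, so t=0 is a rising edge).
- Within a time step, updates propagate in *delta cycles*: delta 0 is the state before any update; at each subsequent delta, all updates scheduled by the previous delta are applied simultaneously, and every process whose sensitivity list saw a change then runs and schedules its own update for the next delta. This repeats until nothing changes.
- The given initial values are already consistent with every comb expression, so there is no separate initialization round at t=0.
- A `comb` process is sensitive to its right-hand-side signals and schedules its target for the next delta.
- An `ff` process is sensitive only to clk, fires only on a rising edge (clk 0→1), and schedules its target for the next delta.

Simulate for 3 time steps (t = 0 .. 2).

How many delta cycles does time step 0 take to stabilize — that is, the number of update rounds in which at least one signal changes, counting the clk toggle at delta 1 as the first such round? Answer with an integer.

3

[bits: e,clk,d,a,c,b,f,h,g]
t=0: Δ0=000001000 Δ1=010001000 Δ2=010011000 Δ3=010111001 | 3Δ
t=1: Δ0=010111001 Δ1=000111001 | 1Δ
t=2: Δ0=000111001 Δ1=010111001 | 1Δ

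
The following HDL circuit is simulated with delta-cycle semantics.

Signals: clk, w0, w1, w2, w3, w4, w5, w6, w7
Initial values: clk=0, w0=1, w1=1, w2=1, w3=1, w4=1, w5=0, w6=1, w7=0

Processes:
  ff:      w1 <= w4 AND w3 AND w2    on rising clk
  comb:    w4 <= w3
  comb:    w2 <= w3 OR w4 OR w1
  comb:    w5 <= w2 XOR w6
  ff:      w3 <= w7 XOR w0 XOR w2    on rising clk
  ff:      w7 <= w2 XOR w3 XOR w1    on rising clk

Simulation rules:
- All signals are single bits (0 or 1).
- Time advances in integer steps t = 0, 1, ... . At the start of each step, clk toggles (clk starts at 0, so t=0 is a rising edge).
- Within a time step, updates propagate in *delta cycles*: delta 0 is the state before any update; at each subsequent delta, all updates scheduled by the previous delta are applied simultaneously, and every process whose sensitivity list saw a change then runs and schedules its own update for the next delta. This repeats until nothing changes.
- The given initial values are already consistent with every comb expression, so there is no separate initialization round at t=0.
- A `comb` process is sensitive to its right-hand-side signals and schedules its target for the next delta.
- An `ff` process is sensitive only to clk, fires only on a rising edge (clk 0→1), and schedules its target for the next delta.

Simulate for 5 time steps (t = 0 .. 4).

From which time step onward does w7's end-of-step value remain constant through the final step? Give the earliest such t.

t=0 Δ0: w1=1 w0=1 clk=0 w5=0 w6=1 w3=1 w2=1 w4=1 w7=0
  Δ1: clk:0→1
  Δ2: w3:1→0, w7:0→1
  Δ3: w4:1→0
  (3Δ to stable)
t=1 Δ0: w1=1 w0=1 clk=1 w5=0 w6=1 w3=0 w2=1 w4=0 w7=1
  Δ1: clk:1→0
  (1Δ to stable)
t=2 Δ0: w1=1 w0=1 clk=0 w5=0 w6=1 w3=0 w2=1 w4=0 w7=1
  Δ1: clk:0→1
  Δ2: w1:1→0, w3:0→1, w7:1→0
  Δ3: w4:0→1
  (3Δ to stable)
t=3 Δ0: w1=0 w0=1 clk=1 w5=0 w6=1 w3=1 w2=1 w4=1 w7=0
  Δ1: clk:1→0
  (1Δ to stable)
t=4 Δ0: w1=0 w0=1 clk=0 w5=0 w6=1 w3=1 w2=1 w4=1 w7=0
  Δ1: clk:0→1
  Δ2: w1:0→1, w3:1→0
  Δ3: w4:1→0
  (3Δ to stable)

2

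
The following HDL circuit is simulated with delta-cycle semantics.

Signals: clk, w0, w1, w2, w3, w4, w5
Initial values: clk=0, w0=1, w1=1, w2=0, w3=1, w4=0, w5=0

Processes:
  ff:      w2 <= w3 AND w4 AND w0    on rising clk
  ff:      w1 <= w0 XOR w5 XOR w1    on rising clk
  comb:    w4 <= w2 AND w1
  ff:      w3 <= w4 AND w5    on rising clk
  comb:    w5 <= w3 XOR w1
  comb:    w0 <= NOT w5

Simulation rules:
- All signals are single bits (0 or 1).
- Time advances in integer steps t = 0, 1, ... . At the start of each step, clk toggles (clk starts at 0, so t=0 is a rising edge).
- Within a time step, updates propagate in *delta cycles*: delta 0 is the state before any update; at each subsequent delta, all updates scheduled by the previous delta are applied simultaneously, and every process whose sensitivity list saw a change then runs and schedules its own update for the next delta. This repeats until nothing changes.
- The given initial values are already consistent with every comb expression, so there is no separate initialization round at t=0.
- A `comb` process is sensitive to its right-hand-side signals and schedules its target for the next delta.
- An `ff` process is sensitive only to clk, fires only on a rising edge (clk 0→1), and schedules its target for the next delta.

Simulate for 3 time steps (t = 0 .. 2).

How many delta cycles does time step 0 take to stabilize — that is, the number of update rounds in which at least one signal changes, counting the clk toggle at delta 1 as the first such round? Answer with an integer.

t=0 Δ0: w4=0 w0=1 w5=0 w3=1 clk=0 w1=1 w2=0
  Δ1: clk:0→1
  Δ2: w3:1→0, w1:1→0
  (2Δ to stable)
t=1 Δ0: w4=0 w0=1 w5=0 w3=0 clk=1 w1=0 w2=0
  Δ1: clk:1→0
  (1Δ to stable)
t=2 Δ0: w4=0 w0=1 w5=0 w3=0 clk=0 w1=0 w2=0
  Δ1: clk:0→1
  Δ2: w1:0→1
  Δ3: w5:0→1
  Δ4: w0:1→0
  (4Δ to stable)

2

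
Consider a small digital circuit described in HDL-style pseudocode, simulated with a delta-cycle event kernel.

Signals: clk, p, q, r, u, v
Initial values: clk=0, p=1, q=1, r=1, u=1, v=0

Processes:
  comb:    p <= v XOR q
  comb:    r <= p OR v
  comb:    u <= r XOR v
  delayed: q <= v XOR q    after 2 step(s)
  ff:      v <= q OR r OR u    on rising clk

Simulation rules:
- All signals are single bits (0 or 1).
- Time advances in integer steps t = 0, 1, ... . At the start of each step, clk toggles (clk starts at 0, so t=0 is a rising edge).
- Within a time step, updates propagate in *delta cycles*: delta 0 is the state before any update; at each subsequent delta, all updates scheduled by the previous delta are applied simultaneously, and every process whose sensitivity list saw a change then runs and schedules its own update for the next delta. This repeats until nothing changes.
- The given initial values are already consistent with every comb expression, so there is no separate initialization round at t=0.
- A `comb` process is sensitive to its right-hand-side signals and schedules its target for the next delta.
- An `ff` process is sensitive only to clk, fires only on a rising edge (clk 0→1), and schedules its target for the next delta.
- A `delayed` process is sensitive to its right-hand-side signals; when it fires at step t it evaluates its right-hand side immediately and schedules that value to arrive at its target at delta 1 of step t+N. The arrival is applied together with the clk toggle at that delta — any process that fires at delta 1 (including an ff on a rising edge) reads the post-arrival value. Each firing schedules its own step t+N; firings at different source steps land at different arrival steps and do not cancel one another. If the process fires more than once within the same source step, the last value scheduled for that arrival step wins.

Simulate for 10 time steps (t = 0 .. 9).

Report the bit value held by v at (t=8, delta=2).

1

[bits: r,q,v,clk,p,u]
t=0: Δ0=110011 Δ1=110111 Δ2=111111 Δ3=111100 | 3Δ
t=1: Δ0=111100 Δ1=111000 | 1Δ
t=2: Δ0=111000 Δ1=101100 Δ2=101110 | 2Δ
t=3: Δ0=101110 Δ1=101010 | 1Δ
t=4: Δ0=101010 Δ1=111110 Δ2=111100 | 2Δ
t=5: Δ0=111100 Δ1=111000 | 1Δ
t=6: Δ0=111000 Δ1=101100 Δ2=101110 | 2Δ
t=7: Δ0=101110 Δ1=101010 | 1Δ
t=8: Δ0=101010 Δ1=111110 Δ2=111100 | 2Δ
t=9: Δ0=111100 Δ1=111000 | 1Δ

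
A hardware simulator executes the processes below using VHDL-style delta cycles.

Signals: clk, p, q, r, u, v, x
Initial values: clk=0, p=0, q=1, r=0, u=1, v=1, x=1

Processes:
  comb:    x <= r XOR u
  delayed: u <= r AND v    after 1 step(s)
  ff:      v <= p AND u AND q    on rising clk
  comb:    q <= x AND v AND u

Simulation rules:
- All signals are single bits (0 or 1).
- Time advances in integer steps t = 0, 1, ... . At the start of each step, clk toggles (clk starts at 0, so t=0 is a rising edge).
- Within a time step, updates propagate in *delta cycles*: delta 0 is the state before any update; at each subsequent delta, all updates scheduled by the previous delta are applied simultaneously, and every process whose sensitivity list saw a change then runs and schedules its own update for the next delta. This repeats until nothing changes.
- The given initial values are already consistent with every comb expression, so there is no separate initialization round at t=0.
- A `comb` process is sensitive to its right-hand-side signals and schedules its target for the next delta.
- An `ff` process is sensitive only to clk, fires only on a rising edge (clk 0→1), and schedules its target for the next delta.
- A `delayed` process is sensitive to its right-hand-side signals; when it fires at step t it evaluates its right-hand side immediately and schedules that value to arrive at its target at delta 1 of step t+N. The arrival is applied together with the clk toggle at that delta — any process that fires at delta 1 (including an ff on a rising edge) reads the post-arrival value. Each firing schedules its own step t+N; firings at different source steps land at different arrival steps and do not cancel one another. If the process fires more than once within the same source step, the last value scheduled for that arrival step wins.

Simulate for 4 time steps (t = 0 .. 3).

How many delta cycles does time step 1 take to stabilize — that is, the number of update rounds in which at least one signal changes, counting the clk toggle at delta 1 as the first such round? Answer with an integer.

2

[bits: u,v,q,x,p,clk,r]
t=0: Δ0=1111000 Δ1=1111010 Δ2=1011010 Δ3=1001010 | 3Δ
t=1: Δ0=1001010 Δ1=0001000 Δ2=0000000 | 2Δ
t=2: Δ0=0000000 Δ1=0000010 | 1Δ
t=3: Δ0=0000010 Δ1=0000000 | 1Δ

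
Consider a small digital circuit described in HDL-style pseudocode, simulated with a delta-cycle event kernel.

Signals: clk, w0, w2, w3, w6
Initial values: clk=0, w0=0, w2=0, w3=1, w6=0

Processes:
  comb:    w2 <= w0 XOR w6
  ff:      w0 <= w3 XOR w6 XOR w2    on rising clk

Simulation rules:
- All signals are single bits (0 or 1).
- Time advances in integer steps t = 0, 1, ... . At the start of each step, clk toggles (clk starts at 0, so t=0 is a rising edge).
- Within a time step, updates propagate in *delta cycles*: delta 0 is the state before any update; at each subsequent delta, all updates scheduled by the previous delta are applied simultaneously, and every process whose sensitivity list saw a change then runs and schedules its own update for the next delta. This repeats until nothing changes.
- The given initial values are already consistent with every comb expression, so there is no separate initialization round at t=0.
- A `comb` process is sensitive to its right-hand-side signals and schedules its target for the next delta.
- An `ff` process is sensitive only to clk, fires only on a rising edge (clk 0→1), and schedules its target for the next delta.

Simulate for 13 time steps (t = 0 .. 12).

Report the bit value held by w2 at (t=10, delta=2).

t0.Δ0 w3=1 w0=0 clk=0 w6=0 w2=0
t0.Δ1 w3=1 w0=0 clk=1 w6=0 w2=0
t0.Δ2 w3=1 w0=1 clk=1 w6=0 w2=0
t0.Δ3 w3=1 w0=1 clk=1 w6=0 w2=1
t1.Δ0 w3=1 w0=1 clk=1 w6=0 w2=1
t1.Δ1 w3=1 w0=1 clk=0 w6=0 w2=1
t2.Δ0 w3=1 w0=1 clk=0 w6=0 w2=1
t2.Δ1 w3=1 w0=1 clk=1 w6=0 w2=1
t2.Δ2 w3=1 w0=0 clk=1 w6=0 w2=1
t2.Δ3 w3=1 w0=0 clk=1 w6=0 w2=0
t3.Δ0 w3=1 w0=0 clk=1 w6=0 w2=0
t3.Δ1 w3=1 w0=0 clk=0 w6=0 w2=0
t4.Δ0 w3=1 w0=0 clk=0 w6=0 w2=0
t4.Δ1 w3=1 w0=0 clk=1 w6=0 w2=0
t4.Δ2 w3=1 w0=1 clk=1 w6=0 w2=0
t4.Δ3 w3=1 w0=1 clk=1 w6=0 w2=1
t5.Δ0 w3=1 w0=1 clk=1 w6=0 w2=1
t5.Δ1 w3=1 w0=1 clk=0 w6=0 w2=1
t6.Δ0 w3=1 w0=1 clk=0 w6=0 w2=1
t6.Δ1 w3=1 w0=1 clk=1 w6=0 w2=1
t6.Δ2 w3=1 w0=0 clk=1 w6=0 w2=1
t6.Δ3 w3=1 w0=0 clk=1 w6=0 w2=0
t7.Δ0 w3=1 w0=0 clk=1 w6=0 w2=0
t7.Δ1 w3=1 w0=0 clk=0 w6=0 w2=0
t8.Δ0 w3=1 w0=0 clk=0 w6=0 w2=0
t8.Δ1 w3=1 w0=0 clk=1 w6=0 w2=0
t8.Δ2 w3=1 w0=1 clk=1 w6=0 w2=0
t8.Δ3 w3=1 w0=1 clk=1 w6=0 w2=1
t9.Δ0 w3=1 w0=1 clk=1 w6=0 w2=1
t9.Δ1 w3=1 w0=1 clk=0 w6=0 w2=1
t10.Δ0 w3=1 w0=1 clk=0 w6=0 w2=1
t10.Δ1 w3=1 w0=1 clk=1 w6=0 w2=1
t10.Δ2 w3=1 w0=0 clk=1 w6=0 w2=1
t10.Δ3 w3=1 w0=0 clk=1 w6=0 w2=0
t11.Δ0 w3=1 w0=0 clk=1 w6=0 w2=0
t11.Δ1 w3=1 w0=0 clk=0 w6=0 w2=0
t12.Δ0 w3=1 w0=0 clk=0 w6=0 w2=0
t12.Δ1 w3=1 w0=0 clk=1 w6=0 w2=0
t12.Δ2 w3=1 w0=1 clk=1 w6=0 w2=0
t12.Δ3 w3=1 w0=1 clk=1 w6=0 w2=1

1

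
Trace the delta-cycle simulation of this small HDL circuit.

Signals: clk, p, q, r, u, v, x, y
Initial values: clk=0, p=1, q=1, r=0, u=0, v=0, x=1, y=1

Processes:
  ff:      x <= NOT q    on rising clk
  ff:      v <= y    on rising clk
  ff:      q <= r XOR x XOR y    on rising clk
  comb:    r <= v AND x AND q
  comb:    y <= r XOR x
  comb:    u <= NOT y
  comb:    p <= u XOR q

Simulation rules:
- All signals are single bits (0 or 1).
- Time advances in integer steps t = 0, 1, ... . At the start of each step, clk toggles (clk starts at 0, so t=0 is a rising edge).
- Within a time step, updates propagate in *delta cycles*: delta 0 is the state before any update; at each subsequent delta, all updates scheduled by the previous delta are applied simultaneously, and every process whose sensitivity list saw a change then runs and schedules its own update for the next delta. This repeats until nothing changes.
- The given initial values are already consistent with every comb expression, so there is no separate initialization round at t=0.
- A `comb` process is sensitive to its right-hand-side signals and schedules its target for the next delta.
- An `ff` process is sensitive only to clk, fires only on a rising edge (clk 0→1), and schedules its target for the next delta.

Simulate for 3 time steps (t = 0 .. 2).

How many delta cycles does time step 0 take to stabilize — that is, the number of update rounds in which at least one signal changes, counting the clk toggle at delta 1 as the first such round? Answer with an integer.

t=0 Δ0: u=0 clk=0 y=1 p=1 v=0 q=1 x=1 r=0
  Δ1: clk:0→1
  Δ2: v:0→1, q:1→0, x:1→0
  Δ3: y:1→0, p:1→0
  Δ4: u:0→1
  Δ5: p:0→1
  (5Δ to stable)
t=1 Δ0: u=1 clk=1 y=0 p=1 v=1 q=0 x=0 r=0
  Δ1: clk:1→0
  (1Δ to stable)
t=2 Δ0: u=1 clk=0 y=0 p=1 v=1 q=0 x=0 r=0
  Δ1: clk:0→1
  Δ2: v:1→0, x:0→1
  Δ3: y:0→1
  Δ4: u:1→0
  Δ5: p:1→0
  (5Δ to stable)

5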